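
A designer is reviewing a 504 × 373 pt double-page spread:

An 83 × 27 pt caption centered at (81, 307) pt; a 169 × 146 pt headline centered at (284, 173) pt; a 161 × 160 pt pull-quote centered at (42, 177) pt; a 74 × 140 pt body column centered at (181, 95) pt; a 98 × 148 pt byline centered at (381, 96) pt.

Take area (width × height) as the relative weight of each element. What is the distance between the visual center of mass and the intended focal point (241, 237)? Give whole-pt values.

Areas: caption 83·27 = 2241, headline 169·146 = 24674, pull-quote 161·160 = 25760, body column 74·140 = 10360, byline 98·148 = 14504. Total weight = 77539.
x-moment: 2241·81 + 24674·284 + 25760·42 + 10360·181 + 14504·381 = 15672041; centroid 15672041/77539 ≈ 202.12.
y-moment: 2241·307 + 24674·173 + 25760·177 + 10360·95 + 14504·96 = 11892693; centroid 11892693/77539 ≈ 153.38.
Relative to (241, 237): Δ = (-38.88, -83.62); |Δ| = √(-38.88² + -83.62²) ≈ 92.22.

≈ 92 pt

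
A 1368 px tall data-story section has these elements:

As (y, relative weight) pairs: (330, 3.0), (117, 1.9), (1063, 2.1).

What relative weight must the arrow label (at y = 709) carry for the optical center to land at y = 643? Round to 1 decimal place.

w ≈ 16.0

Known weights sum to 3.0 + 1.9 + 2.1 = 7.0; their moment is 3.0·330 + 1.9·117 + 2.1·1063 = 3444.6.
For the centroid to hit 643: (3444.6 + w·709) / (7.0 + w) = 643.
Solving: w = (643·7.0 − 3444.6) / (709 − 643) = 1056.4 / 66 ≈ 16.01.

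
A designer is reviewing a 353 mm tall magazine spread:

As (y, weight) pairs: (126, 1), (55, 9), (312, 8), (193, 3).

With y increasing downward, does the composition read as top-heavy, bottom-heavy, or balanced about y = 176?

Total weight = 1 + 9 + 8 + 3 = 21.
y-moment: 1·126 + 9·55 + 8·312 + 3·193 = 3696; centroid 3696/21 ≈ 176.00.
The centroid 176.00 matches the midline at 176, so the layout is balanced.

balanced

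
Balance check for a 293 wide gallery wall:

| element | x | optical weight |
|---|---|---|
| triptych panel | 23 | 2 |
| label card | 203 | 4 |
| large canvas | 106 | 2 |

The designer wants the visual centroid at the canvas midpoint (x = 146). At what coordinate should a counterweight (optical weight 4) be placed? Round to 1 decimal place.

After adding the counterweight, total weight = 2 + 4 + 2 + 4 = 12.
x: need Σw·x = 12·146 = 1752. Existing = 2·23 + 4·203 + 2·106 = 1070. Remainder 682 / 4 ≈ 170.50.

x ≈ 170.5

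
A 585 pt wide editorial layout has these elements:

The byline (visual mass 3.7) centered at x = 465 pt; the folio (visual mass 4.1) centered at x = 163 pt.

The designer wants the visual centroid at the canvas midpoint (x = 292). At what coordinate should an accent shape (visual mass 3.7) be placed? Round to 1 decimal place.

New total weight: (3.7 + 4.1) + 3.7 = 11.5.
x: need Σw·x = 11.5·292 = 3358.0. Existing = 3.7·465 + 4.1·163 = 2388.8. Remainder 969.2 / 3.7 ≈ 261.95.

x ≈ 261.9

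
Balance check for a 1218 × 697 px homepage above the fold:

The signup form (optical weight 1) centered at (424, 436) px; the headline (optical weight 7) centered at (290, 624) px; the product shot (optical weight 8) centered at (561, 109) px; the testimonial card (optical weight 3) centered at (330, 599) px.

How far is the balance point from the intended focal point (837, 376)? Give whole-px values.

Σw = 1 + 7 + 8 + 3 = 19.
x: (1·424 + 7·290 + 8·561 + 3·330) / 19 = 7932 / 19 ≈ 417.47
y: (1·436 + 7·624 + 8·109 + 3·599) / 19 = 7473 / 19 ≈ 393.32
Relative to (837, 376): Δ = (-419.53, 17.32); |Δ| = √(-419.53² + 17.32²) ≈ 419.88.

≈ 420 px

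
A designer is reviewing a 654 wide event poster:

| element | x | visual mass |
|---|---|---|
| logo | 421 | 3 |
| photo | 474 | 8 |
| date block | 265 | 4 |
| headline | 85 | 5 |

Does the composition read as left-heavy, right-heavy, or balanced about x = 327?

Total weight = 3 + 8 + 4 + 5 = 20.
x-moment: 3·421 + 8·474 + 4·265 + 5·85 = 6540; centroid 6540/20 ≈ 327.00.
327.00 = 327 exactly: balanced.

balanced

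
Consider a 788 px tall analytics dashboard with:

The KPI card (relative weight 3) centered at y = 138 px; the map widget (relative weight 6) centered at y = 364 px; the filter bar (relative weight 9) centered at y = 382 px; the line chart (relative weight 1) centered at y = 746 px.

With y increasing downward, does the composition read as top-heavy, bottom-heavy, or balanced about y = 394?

top-heavy

Σw = 3 + 6 + 9 + 1 = 19.
y: (3·138 + 6·364 + 9·382 + 1·746) / 19 = 6782 / 19 ≈ 356.95
356.9 lies above (smaller y than) the midline 394, so the layout is top-heavy.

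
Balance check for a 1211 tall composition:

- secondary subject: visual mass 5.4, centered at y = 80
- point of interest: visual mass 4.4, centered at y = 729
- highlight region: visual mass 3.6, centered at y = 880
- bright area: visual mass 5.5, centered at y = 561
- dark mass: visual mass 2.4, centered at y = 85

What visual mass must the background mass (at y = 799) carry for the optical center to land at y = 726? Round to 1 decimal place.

w ≈ 73.5

Existing Σw = 21.3 (5.4 + 4.4 + 3.6 + 5.5 + 2.4); existing moment 5.4·80 + 4.4·729 + 3.6·880 + 5.5·561 + 2.4·85 = 10097.1.
Set Σw·y/Σw = 726: (10097.1 + 799w) = 726·(21.3 + w).
Rearranging, w·(799 − 726) = 726·21.3 − 10097.1 = 5366.7, so w ≈ 5366.7/73 = 73.52.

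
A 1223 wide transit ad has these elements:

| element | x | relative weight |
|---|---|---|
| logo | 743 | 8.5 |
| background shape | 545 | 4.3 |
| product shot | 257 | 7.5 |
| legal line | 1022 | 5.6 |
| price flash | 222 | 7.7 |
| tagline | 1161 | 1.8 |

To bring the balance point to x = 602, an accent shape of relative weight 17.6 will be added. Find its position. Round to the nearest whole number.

New total weight: (8.5 + 4.3 + 7.5 + 5.6 + 7.7 + 1.8) + 17.6 = 53.0.
Along x: (20108.9 + 17.6·x) / 53.0 = 602 (existing moment 8.5·743 + 4.3·545 + 7.5·257 + 5.6·1022 + 7.7·222 + 1.8·1161 = 20108.9) ⇒ x = (31906.0 − 20108.9) / 17.6 ≈ 670.29.

x ≈ 670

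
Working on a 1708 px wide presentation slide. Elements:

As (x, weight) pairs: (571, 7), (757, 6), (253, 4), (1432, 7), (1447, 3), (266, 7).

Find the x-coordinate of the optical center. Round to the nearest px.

x ≈ 758

Σw = 7 + 6 + 4 + 7 + 3 + 7 = 34.
x: moment 25778 / weight 34 ≈ 758.18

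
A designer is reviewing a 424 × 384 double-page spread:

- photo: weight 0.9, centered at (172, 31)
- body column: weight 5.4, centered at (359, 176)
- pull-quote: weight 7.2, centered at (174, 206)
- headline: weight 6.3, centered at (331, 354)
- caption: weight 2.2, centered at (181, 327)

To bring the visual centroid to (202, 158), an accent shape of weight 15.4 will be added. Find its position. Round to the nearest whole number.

New total weight: (0.9 + 5.4 + 7.2 + 6.3 + 2.2) + 15.4 = 37.4.
x: need Σw·x = 37.4·202 = 7554.8. Existing = 0.9·172 + 5.4·359 + 7.2·174 + 6.3·331 + 2.2·181 = 5829.7. Remainder 1725.1 / 15.4 ≈ 112.02.
y: need Σw·y = 37.4·158 = 5909.2. Existing = 0.9·31 + 5.4·176 + 7.2·206 + 6.3·354 + 2.2·327 = 5411.1. Remainder 498.1 / 15.4 ≈ 32.34.

(112, 32)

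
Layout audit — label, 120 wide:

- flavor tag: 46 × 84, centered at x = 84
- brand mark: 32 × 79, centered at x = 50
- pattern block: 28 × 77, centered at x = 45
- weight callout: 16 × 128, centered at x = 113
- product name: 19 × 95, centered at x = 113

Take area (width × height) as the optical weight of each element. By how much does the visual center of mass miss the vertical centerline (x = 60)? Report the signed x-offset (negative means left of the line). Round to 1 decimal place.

Areas: flavor tag 46·84 = 3864, brand mark 32·79 = 2528, pattern block 28·77 = 2156, weight callout 16·128 = 2048, product name 19·95 = 1805. Total weight = 12401.
x-moment: 3864·84 + 2528·50 + 2156·45 + 2048·113 + 1805·113 = 983385; centroid 983385/12401 ≈ 79.30.
Difference: 79.30 − 60 ≈ 19.30.

≈ 19.3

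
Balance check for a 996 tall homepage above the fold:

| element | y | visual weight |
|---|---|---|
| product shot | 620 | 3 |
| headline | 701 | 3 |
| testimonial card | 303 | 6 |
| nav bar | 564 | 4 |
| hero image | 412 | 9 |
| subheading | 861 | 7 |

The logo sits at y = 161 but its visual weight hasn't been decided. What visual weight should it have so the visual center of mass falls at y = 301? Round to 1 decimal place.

w ≈ 58.1

Known weights sum to 3 + 3 + 6 + 4 + 9 + 7 = 32; their moment is 3·620 + 3·701 + 6·303 + 4·564 + 9·412 + 7·861 = 17772.
For the centroid to hit 301: (17772 + w·161) / (32 + w) = 301.
Solving: w = (301·32 − 17772) / (161 − 301) = -8140 / -140 ≈ 58.14.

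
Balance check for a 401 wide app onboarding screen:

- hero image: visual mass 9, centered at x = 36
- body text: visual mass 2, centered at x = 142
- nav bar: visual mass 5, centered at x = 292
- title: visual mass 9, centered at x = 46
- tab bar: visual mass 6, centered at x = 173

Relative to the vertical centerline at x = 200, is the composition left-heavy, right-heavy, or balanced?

Weights sum to 9 + 2 + 5 + 9 + 6 = 31.
x-moment: 9·36 + 2·142 + 5·292 + 9·46 + 6·173 = 3520; centroid 3520/31 ≈ 113.55.
Since 113.5 is left of 200, the composition reads left-heavy.

left-heavy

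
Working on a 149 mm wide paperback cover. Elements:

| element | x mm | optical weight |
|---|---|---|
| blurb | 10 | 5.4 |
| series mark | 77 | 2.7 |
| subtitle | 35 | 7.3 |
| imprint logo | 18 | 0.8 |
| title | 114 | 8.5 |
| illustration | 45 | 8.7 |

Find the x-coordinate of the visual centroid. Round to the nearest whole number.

x ≈ 57

Total weight = 5.4 + 2.7 + 7.3 + 0.8 + 8.5 + 8.7 = 33.4.
Σw·x = 5.4·10 + 2.7·77 + 7.3·35 + 0.8·18 + 8.5·114 + 8.7·45 = 1892.3, so x̄ = 1892.3/33.4 ≈ 56.66.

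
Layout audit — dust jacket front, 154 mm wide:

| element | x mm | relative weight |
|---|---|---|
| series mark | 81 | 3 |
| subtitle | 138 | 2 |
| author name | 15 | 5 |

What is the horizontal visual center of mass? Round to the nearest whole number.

x ≈ 59

Σw = 3 + 2 + 5 = 10.
Σw·x = 3·81 + 2·138 + 5·15 = 594, so x̄ = 594/10 ≈ 59.40.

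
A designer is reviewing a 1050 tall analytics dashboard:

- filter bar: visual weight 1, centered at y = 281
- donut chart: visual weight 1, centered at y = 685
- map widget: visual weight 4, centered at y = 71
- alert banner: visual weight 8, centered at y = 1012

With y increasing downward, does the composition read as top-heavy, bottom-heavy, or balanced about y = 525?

bottom-heavy

Weights sum to 1 + 1 + 4 + 8 = 14.
Σw·y = 1·281 + 1·685 + 4·71 + 8·1012 = 9346, so ȳ = 9346/14 ≈ 667.57.
667.6 vs midline 525 → bottom-heavy.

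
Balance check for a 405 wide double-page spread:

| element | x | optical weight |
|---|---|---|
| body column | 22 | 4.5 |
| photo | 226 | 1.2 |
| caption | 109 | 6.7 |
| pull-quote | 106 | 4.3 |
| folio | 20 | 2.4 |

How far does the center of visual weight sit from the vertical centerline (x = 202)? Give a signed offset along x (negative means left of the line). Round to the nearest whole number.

≈ -118

Total weight = 4.5 + 1.2 + 6.7 + 4.3 + 2.4 = 19.1.
x-moment: 4.5·22 + 1.2·226 + 6.7·109 + 4.3·106 + 2.4·20 = 1604.3; centroid 1604.3/19.1 ≈ 83.99.
Offset from x = 202: 83.99 − 202 ≈ -118.01.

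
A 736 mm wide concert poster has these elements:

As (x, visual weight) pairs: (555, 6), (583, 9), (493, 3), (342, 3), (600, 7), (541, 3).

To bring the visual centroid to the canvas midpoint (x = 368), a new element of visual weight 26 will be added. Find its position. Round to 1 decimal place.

With the new element, Σw becomes 6 + 9 + 3 + 3 + 7 + 3 + 26 = 57.
Along x: (16905 + 26·x) / 57 = 368 (existing moment 6·555 + 9·583 + 3·493 + 3·342 + 7·600 + 3·541 = 16905) ⇒ x = (20976 − 16905) / 26 ≈ 156.58.

x ≈ 156.6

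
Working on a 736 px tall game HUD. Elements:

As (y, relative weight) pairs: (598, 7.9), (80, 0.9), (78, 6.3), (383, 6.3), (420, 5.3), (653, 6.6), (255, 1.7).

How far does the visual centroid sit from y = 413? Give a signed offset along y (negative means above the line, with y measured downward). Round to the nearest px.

Weights sum to 7.9 + 0.9 + 6.3 + 6.3 + 5.3 + 6.6 + 1.7 = 35.0.
y: (7.9·598 + 0.9·80 + 6.3·78 + 6.3·383 + 5.3·420 + 6.6·653 + 1.7·255) / 35.0 = 14669.8 / 35.0 ≈ 419.14
Difference: 419.14 − 413 ≈ 6.14.

≈ 6 px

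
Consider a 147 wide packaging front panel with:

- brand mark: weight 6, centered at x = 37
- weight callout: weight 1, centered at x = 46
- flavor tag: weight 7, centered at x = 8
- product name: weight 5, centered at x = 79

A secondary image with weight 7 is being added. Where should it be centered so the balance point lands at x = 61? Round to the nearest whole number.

x ≈ 124

New total weight: (6 + 1 + 7 + 5) + 7 = 26.
x: need Σw·x = 26·61 = 1586. Existing = 6·37 + 1·46 + 7·8 + 5·79 = 719. Remainder 867 / 7 ≈ 123.86.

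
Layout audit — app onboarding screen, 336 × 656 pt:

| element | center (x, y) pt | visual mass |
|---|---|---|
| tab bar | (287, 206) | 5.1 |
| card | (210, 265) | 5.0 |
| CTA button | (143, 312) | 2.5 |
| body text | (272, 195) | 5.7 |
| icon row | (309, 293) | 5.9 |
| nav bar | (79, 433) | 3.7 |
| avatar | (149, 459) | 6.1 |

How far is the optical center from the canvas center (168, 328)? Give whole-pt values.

Weights sum to 5.1 + 5.0 + 2.5 + 5.7 + 5.9 + 3.7 + 6.1 = 34.0.
x: (5.1·287 + 5.0·210 + 2.5·143 + 5.7·272 + 5.9·309 + 3.7·79 + 6.1·149) / 34.0 = 7445.9 / 34.0 ≈ 219.00
y: (5.1·206 + 5.0·265 + 2.5·312 + 5.7·195 + 5.9·293 + 3.7·433 + 6.1·459) / 34.0 = 10397.8 / 34.0 ≈ 305.82
Relative to (168, 328): Δ = (51.00, -22.18); |Δ| = √(51.00² + -22.18²) ≈ 55.61.

≈ 56 pt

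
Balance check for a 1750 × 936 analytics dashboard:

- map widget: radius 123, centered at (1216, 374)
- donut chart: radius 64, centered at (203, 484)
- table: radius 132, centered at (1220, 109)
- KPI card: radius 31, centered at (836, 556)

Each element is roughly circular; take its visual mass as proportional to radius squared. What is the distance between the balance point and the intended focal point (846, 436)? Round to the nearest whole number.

r² weights: map widget 123² = 15129, donut chart 64² = 4096, table 132² = 17424, KPI card 31² = 961. Total = 37610.
x-moment: 15129·1216 + 4096·203 + 17424·1220 + 961·836 = 41289028; centroid 41289028/37610 ≈ 1097.82.
y-moment: 15129·374 + 4096·484 + 17424·109 + 961·556 = 10074242; centroid 10074242/37610 ≈ 267.86.
Offset from (846, 436): Δx ≈ 251.82, Δy ≈ -168.14; distance = √(Δx² + Δy²) ≈ 302.79.

≈ 303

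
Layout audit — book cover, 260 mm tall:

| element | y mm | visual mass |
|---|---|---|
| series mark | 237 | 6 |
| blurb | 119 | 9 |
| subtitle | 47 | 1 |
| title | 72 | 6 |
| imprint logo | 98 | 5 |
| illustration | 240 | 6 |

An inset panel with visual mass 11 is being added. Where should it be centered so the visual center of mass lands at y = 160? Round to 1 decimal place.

y ≈ 194.4

After adding the inset panel, total weight = 6 + 9 + 1 + 6 + 5 + 6 + 11 = 44.
Along y: (4902 + 11·y) / 44 = 160 (existing moment 6·237 + 9·119 + 1·47 + 6·72 + 5·98 + 6·240 = 4902) ⇒ y = (7040 − 4902) / 11 ≈ 194.36.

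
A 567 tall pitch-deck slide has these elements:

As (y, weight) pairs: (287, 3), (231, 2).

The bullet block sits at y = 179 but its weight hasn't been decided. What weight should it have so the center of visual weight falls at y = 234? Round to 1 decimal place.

w ≈ 2.8

Fixed elements: Σw = 3 + 2 = 5, Σw·y = 3·287 + 2·231 = 1323.
Balance at y = 234 requires (1323 + w·179) / (5 + w) = 234.
Rearranging, w·(179 − 234) = 234·5 − 1323 = -153, so w ≈ -153/-55 = 2.78.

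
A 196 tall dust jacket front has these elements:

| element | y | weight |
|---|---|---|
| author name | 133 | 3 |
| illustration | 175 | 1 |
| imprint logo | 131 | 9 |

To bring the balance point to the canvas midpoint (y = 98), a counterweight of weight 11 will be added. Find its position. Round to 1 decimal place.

y ≈ 54.5

New total weight: (3 + 1 + 9) + 11 = 24.
Along y: (1753 + 11·y) / 24 = 98 (existing moment 3·133 + 1·175 + 9·131 = 1753) ⇒ y = (2352 − 1753) / 11 ≈ 54.45.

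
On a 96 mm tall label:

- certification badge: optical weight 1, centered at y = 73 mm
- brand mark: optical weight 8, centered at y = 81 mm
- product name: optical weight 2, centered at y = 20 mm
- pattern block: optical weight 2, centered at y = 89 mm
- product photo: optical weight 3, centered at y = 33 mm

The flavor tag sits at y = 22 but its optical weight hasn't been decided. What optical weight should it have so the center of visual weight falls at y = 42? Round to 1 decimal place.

w ≈ 18.3

Fixed elements: Σw = 1 + 8 + 2 + 2 + 3 = 16, Σw·y = 1·73 + 8·81 + 2·20 + 2·89 + 3·33 = 1038.
For the centroid to hit 42: (1038 + w·22) / (16 + w) = 42.
Rearranging, w·(22 − 42) = 42·16 − 1038 = -366, so w ≈ -366/-20 = 18.30.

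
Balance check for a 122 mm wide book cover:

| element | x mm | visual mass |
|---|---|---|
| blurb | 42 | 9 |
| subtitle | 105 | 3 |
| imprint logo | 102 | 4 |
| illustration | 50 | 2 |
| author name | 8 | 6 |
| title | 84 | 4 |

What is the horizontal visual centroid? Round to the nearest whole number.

Σw = 9 + 3 + 4 + 2 + 6 + 4 = 28.
x-moment: 9·42 + 3·105 + 4·102 + 2·50 + 6·8 + 4·84 = 1585; centroid 1585/28 ≈ 56.61.

x ≈ 57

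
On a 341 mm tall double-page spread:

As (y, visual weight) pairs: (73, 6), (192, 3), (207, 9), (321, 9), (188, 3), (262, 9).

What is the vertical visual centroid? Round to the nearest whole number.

Total weight = 6 + 3 + 9 + 9 + 3 + 9 = 39.
Σw·y = 8688; ȳ = 8688/39 ≈ 222.77.

y ≈ 223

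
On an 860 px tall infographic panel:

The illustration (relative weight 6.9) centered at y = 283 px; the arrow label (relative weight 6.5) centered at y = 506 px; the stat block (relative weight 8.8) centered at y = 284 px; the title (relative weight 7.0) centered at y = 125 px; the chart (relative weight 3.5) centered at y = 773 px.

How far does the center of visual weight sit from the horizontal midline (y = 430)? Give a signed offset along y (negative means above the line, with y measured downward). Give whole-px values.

Total weight = 6.9 + 6.5 + 8.8 + 7.0 + 3.5 = 32.7.
y: (6.9·283 + 6.5·506 + 8.8·284 + 7.0·125 + 3.5·773) / 32.7 = 11321.4 / 32.7 ≈ 346.22
Against y = 430, that's 346.22 − 430 = -83.78.

≈ -84 px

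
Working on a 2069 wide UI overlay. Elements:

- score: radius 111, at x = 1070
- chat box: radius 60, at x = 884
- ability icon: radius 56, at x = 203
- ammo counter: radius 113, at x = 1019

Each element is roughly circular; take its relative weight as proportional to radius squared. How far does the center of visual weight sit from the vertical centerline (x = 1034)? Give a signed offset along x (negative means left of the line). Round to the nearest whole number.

≈ -91

r² weights: score 111² = 12321, chat box 60² = 3600, ability icon 56² = 3136, ammo counter 113² = 12769. Total = 31826.
x-moment: 12321·1070 + 3600·884 + 3136·203 + 12769·1019 = 30014089; centroid 30014089/31826 ≈ 943.07.
Offset from x = 1034: 943.07 − 1034 ≈ -90.93.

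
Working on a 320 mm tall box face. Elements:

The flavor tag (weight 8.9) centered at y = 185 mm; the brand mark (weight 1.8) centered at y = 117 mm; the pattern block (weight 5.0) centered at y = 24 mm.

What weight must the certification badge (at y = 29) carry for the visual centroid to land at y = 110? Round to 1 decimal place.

w ≈ 3.1

Fixed elements: Σw = 8.9 + 1.8 + 5.0 = 15.7, Σw·y = 8.9·185 + 1.8·117 + 5.0·24 = 1977.1.
Balance at y = 110 requires (1977.1 + w·29) / (15.7 + w) = 110.
Solving: w = (110·15.7 − 1977.1) / (29 − 110) = -250.1 / -81 ≈ 3.09.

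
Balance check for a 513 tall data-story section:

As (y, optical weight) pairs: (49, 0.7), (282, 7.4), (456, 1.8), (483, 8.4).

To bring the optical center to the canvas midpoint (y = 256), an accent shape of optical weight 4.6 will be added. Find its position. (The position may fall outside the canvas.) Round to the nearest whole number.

y ≈ -247

After adding the accent shape, total weight = 0.7 + 7.4 + 1.8 + 8.4 + 4.6 = 22.9.
y: need Σw·y = 22.9·256 = 5862.4. Existing = 0.7·49 + 7.4·282 + 1.8·456 + 8.4·483 = 6999.1. Remainder -1136.7 / 4.6 ≈ -247.11.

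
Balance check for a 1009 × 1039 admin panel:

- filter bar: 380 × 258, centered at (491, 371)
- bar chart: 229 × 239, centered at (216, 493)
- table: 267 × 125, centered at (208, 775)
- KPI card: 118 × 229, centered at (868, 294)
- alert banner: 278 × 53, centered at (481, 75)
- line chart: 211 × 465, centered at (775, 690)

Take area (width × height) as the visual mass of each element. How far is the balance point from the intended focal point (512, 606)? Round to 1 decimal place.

≈ 99.0

Areas → weights: filter bar 380·258 = 98040, bar chart 229·239 = 54731, table 267·125 = 33375, KPI card 118·229 = 27022, alert banner 278·53 = 14734, line chart 211·465 = 98115; Σw = 326017.
x: moment 173482811 / weight 326017 ≈ 532.13
y: moment 165969716 / weight 326017 ≈ 509.08
From (512, 606): dx = 20.13, dy = -96.92, so the distance is √(dx²+dy²) ≈ 98.99.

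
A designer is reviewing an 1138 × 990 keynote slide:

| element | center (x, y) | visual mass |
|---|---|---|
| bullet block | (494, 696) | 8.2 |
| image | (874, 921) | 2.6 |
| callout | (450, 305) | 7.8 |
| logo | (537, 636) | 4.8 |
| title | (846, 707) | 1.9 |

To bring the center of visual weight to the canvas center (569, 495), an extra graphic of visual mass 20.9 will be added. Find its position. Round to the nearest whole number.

With the extra graphic, Σw becomes 8.2 + 2.6 + 7.8 + 4.8 + 1.9 + 20.9 = 46.2.
x: target moment 46.2×569 = 26287.8; current 8.2·494 + 2.6·874 + 7.8·450 + 4.8·537 + 1.9·846 = 14018.2; the extra graphic supplies 12269.6, so x = 12269.6/20.9 ≈ 587.06.
y: target moment 46.2×495 = 22869.0; current 8.2·696 + 2.6·921 + 7.8·305 + 4.8·636 + 1.9·707 = 14876.9; the extra graphic supplies 7992.1, so y = 7992.1/20.9 ≈ 382.40.

(587, 382)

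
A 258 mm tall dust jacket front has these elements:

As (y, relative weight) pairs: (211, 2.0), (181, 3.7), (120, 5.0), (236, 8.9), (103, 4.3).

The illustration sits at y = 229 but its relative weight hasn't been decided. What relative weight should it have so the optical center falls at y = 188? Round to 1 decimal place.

Existing Σw = 23.9 (2.0 + 3.7 + 5.0 + 8.9 + 4.3); existing moment 2.0·211 + 3.7·181 + 5.0·120 + 8.9·236 + 4.3·103 = 4235.0.
For the centroid to hit 188: (4235.0 + w·229) / (23.9 + w) = 188.
So w = (188·23.9 − 4235.0)/(229 − 188) = 258.2/41 ≈ 6.30.

w ≈ 6.3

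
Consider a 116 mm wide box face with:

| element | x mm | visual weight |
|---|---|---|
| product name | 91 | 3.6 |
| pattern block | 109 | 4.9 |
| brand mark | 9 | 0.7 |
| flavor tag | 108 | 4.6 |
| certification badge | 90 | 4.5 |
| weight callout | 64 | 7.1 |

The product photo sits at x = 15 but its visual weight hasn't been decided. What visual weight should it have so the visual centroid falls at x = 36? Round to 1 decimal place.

Fixed elements: Σw = 3.6 + 4.9 + 0.7 + 4.6 + 4.5 + 7.1 = 25.4, Σw·x = 3.6·91 + 4.9·109 + 0.7·9 + 4.6·108 + 4.5·90 + 7.1·64 = 2224.2.
Balance at x = 36 requires (2224.2 + w·15) / (25.4 + w) = 36.
Solving: w = (36·25.4 − 2224.2) / (15 − 36) = -1309.8 / -21 ≈ 62.37.

w ≈ 62.4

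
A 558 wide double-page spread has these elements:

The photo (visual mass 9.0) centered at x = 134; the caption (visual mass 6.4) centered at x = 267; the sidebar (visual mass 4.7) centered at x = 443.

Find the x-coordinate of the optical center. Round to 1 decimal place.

x ≈ 248.6

Total weight = 9.0 + 6.4 + 4.7 = 20.1.
Σw·x = 9.0·134 + 6.4·267 + 4.7·443 = 4996.9, so x̄ = 4996.9/20.1 ≈ 248.60.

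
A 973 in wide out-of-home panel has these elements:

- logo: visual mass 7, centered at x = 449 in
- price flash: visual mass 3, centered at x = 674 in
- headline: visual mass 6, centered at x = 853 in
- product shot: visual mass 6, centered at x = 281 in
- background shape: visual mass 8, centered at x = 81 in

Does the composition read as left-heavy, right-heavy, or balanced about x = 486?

Σw = 7 + 3 + 6 + 6 + 8 = 30.
x-moment: 7·449 + 3·674 + 6·853 + 6·281 + 8·81 = 12617; centroid 12617/30 ≈ 420.57.
420.6 vs midline 486 → left-heavy.

left-heavy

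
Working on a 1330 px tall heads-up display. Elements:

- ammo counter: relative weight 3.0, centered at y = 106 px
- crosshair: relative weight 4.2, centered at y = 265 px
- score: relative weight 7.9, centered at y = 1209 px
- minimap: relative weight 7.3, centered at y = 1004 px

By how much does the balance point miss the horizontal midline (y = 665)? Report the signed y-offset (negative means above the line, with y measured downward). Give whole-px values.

Σw = 3.0 + 4.2 + 7.9 + 7.3 = 22.4.
y-moment: 3.0·106 + 4.2·265 + 7.9·1209 + 7.3·1004 = 18311.3; centroid 18311.3/22.4 ≈ 817.47.
Offset from y = 665: 817.47 − 665 ≈ 152.47.

≈ 152 px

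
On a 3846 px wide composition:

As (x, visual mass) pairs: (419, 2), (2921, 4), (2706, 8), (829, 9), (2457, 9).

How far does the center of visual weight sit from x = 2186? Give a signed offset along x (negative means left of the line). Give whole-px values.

Total weight = 2 + 4 + 8 + 9 + 9 = 32.
x-moment: 2·419 + 4·2921 + 8·2706 + 9·829 + 9·2457 = 63744; centroid 63744/32 ≈ 1992.00.
Against x = 2186, that's 1992.00 − 2186 = -194.00.

≈ -194 px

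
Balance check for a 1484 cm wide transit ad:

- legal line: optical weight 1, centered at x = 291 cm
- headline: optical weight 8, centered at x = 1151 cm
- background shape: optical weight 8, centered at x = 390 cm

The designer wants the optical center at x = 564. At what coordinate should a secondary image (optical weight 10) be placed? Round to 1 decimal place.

x ≈ 260.9

New total weight: (1 + 8 + 8) + 10 = 27.
Along x: (12619 + 10·x) / 27 = 564 (existing moment 1·291 + 8·1151 + 8·390 = 12619) ⇒ x = (15228 − 12619) / 10 ≈ 260.90.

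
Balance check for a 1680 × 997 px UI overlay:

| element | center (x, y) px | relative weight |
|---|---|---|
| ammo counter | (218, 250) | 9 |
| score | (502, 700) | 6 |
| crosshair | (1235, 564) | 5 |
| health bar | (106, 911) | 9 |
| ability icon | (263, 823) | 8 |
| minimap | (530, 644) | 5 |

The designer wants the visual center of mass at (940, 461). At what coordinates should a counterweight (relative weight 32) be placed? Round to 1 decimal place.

(1647.0, 213.8)

With the counterweight, Σw becomes 9 + 6 + 5 + 9 + 8 + 5 + 32 = 74.
x: need Σw·x = 74·940 = 69560. Existing = 9·218 + 6·502 + 5·1235 + 9·106 + 8·263 + 5·530 = 16857. Remainder 52703 / 32 ≈ 1646.97.
y: need Σw·y = 74·461 = 34114. Existing = 9·250 + 6·700 + 5·564 + 9·911 + 8·823 + 5·644 = 27273. Remainder 6841 / 32 ≈ 213.78.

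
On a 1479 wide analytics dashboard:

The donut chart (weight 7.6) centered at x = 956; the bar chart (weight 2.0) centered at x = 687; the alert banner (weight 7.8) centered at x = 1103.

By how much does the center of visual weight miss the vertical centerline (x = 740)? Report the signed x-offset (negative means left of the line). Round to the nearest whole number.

≈ 251

Weights sum to 7.6 + 2.0 + 7.8 = 17.4.
x: (7.6·956 + 2.0·687 + 7.8·1103) / 17.4 = 17243.0 / 17.4 ≈ 990.98
Difference: 990.98 − 740 ≈ 250.98.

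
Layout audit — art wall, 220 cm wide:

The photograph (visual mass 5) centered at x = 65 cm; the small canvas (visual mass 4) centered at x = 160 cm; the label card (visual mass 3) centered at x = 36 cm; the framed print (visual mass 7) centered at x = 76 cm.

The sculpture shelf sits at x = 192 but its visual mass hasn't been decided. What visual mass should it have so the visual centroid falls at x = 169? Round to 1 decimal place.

Existing Σw = 19 (5 + 4 + 3 + 7); existing moment 5·65 + 4·160 + 3·36 + 7·76 = 1605.
For the centroid to hit 169: (1605 + w·192) / (19 + w) = 169.
So w = (169·19 − 1605)/(192 − 169) = 1606/23 ≈ 69.83.

w ≈ 69.8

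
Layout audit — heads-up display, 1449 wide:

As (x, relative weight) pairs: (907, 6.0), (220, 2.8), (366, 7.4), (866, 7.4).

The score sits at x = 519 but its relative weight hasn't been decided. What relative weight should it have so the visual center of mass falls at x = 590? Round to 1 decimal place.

Known weights sum to 6.0 + 2.8 + 7.4 + 7.4 = 23.6; their moment is 6.0·907 + 2.8·220 + 7.4·366 + 7.4·866 = 15174.8.
Balance at x = 590 requires (15174.8 + w·519) / (23.6 + w) = 590.
So w = (590·23.6 − 15174.8)/(519 − 590) = -1250.8/-71 ≈ 17.62.

w ≈ 17.6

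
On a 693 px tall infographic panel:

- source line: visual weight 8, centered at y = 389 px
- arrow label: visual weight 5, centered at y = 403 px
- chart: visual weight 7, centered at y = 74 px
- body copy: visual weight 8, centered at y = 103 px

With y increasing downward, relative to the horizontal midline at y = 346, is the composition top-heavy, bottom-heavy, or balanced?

top-heavy

Σw = 8 + 5 + 7 + 8 = 28.
y: (8·389 + 5·403 + 7·74 + 8·103) / 28 = 6469 / 28 ≈ 231.04
231.0 vs midline 346 → top-heavy.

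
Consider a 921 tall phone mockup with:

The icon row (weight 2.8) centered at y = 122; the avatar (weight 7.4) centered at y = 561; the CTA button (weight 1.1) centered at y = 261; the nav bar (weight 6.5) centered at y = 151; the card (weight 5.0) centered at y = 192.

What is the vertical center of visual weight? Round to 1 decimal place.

y ≈ 294.8

Total weight = 2.8 + 7.4 + 1.1 + 6.5 + 5.0 = 22.8.
y-moment: 2.8·122 + 7.4·561 + 1.1·261 + 6.5·151 + 5.0·192 = 6721.6; centroid 6721.6/22.8 ≈ 294.81.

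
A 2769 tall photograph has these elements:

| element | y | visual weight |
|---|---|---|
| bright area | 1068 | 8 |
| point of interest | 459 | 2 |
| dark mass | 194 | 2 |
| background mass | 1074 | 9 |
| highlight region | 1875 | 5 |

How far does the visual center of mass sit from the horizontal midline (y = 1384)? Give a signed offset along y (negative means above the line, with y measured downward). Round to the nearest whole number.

Weights sum to 8 + 2 + 2 + 9 + 5 = 26.
y-moment: 8·1068 + 2·459 + 2·194 + 9·1074 + 5·1875 = 28891; centroid 28891/26 ≈ 1111.19.
Against y = 1384, that's 1111.19 − 1384 = -272.81.

≈ -273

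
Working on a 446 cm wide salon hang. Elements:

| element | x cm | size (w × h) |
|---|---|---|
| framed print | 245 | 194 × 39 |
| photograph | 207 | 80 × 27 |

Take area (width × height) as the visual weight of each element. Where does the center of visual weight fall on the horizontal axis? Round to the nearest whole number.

Areas: framed print 194·39 = 7566, photograph 80·27 = 2160. Total weight = 9726.
x-moment: 7566·245 + 2160·207 = 2300790; centroid 2300790/9726 ≈ 236.56.

x ≈ 237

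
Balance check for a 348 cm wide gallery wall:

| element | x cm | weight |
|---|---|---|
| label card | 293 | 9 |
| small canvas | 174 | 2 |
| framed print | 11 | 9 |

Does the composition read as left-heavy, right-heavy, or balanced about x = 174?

Σw = 9 + 2 + 9 = 20.
x-moment: 9·293 + 2·174 + 9·11 = 3084; centroid 3084/20 ≈ 154.20.
154.2 lies left of the midline 174, so the layout is left-heavy.

left-heavy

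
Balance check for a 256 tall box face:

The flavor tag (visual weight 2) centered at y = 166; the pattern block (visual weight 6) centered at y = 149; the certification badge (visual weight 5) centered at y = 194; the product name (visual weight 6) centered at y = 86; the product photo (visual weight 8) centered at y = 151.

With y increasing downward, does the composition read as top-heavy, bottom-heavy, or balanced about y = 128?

Total weight = 2 + 6 + 5 + 6 + 8 = 27.
y-moment: 2·166 + 6·149 + 5·194 + 6·86 + 8·151 = 3920; centroid 3920/27 ≈ 145.19.
145.2 vs midline 128 → bottom-heavy.

bottom-heavy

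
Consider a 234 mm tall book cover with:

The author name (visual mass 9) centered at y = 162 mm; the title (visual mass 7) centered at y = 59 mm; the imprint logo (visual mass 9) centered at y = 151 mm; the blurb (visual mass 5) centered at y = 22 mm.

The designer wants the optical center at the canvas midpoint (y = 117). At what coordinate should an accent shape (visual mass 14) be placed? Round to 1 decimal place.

New total weight: (9 + 7 + 9 + 5) + 14 = 44.
y: need Σw·y = 44·117 = 5148. Existing = 9·162 + 7·59 + 9·151 + 5·22 = 3340. Remainder 1808 / 14 ≈ 129.14.

y ≈ 129.1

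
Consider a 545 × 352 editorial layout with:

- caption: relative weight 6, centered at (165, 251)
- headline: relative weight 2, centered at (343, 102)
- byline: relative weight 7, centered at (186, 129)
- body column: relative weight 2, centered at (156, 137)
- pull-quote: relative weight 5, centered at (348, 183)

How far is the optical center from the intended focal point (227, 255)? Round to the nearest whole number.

≈ 82

Total weight = 6 + 2 + 7 + 2 + 5 = 22.
Σw·x = 6·165 + 2·343 + 7·186 + 2·156 + 5·348 = 5030, so x̄ = 5030/22 ≈ 228.64.
Σw·y = 6·251 + 2·102 + 7·129 + 2·137 + 5·183 = 3802, so ȳ = 3802/22 ≈ 172.82.
Relative to (227, 255): Δ = (1.64, -82.18); |Δ| = √(1.64² + -82.18²) ≈ 82.20.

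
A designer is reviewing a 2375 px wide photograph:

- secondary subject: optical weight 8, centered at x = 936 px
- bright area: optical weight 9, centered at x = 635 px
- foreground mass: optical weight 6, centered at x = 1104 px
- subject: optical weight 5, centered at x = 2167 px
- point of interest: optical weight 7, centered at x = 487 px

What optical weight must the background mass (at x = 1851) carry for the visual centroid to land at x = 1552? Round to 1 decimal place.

w ≈ 67.7

Known weights sum to 8 + 9 + 6 + 5 + 7 = 35; their moment is 8·936 + 9·635 + 6·1104 + 5·2167 + 7·487 = 34071.
Balance at x = 1552 requires (34071 + w·1851) / (35 + w) = 1552.
Rearranging, w·(1851 − 1552) = 1552·35 − 34071 = 20249, so w ≈ 20249/299 = 67.72.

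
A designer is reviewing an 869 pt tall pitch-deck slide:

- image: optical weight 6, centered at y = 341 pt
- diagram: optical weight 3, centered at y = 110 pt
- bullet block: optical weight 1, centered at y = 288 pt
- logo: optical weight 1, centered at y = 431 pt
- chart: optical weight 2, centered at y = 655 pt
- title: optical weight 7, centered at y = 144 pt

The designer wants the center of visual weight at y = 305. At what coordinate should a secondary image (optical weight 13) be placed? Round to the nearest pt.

y ≈ 358

After adding the secondary image, total weight = 6 + 3 + 1 + 1 + 2 + 7 + 13 = 33.
y: need Σw·y = 33·305 = 10065. Existing = 6·341 + 3·110 + 1·288 + 1·431 + 2·655 + 7·144 = 5413. Remainder 4652 / 13 ≈ 357.85.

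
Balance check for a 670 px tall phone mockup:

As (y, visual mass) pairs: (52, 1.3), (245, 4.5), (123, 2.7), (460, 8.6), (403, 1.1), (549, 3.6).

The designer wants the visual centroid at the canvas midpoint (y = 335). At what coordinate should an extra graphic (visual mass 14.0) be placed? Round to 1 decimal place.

With the extra graphic, Σw becomes 1.3 + 4.5 + 2.7 + 8.6 + 1.1 + 3.6 + 14.0 = 35.8.
y: target moment 35.8×335 = 11993.0; current 1.3·52 + 4.5·245 + 2.7·123 + 8.6·460 + 1.1·403 + 3.6·549 = 7877.9; the extra graphic supplies 4115.1, so y = 4115.1/14.0 ≈ 293.94.

y ≈ 293.9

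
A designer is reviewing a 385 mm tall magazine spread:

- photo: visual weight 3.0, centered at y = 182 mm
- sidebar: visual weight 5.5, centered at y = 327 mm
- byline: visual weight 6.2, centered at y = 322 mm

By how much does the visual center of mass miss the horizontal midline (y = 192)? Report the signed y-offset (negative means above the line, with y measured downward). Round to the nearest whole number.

≈ 103 mm

Total weight = 3.0 + 5.5 + 6.2 = 14.7.
y-moment: 3.0·182 + 5.5·327 + 6.2·322 = 4340.9; centroid 4340.9/14.7 ≈ 295.30.
Against y = 192, that's 295.30 − 192 = 103.30.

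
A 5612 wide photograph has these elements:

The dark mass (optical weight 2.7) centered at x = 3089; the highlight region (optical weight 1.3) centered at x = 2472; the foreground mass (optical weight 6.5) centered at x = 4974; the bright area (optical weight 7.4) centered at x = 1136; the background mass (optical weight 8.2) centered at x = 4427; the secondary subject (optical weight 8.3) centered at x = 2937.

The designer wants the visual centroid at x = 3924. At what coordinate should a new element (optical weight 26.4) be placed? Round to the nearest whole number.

x ≈ 4758

With the new element, Σw becomes 2.7 + 1.3 + 6.5 + 7.4 + 8.2 + 8.3 + 26.4 = 60.8.
x: need Σw·x = 60.8·3924 = 238579.2. Existing = 2.7·3089 + 1.3·2472 + 6.5·4974 + 7.4·1136 + 8.2·4427 + 8.3·2937 = 112969.8. Remainder 125609.4 / 26.4 ≈ 4757.93.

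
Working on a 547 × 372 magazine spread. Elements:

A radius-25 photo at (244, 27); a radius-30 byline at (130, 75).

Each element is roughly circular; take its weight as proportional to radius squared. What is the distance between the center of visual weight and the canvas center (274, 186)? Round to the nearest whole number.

r² weights: photo 25² = 625, byline 30² = 900. Total = 1525.
x-moment: 625·244 + 900·130 = 269500; centroid 269500/1525 ≈ 176.72.
y-moment: 625·27 + 900·75 = 84375; centroid 84375/1525 ≈ 55.33.
Relative to (274, 186): Δ = (-97.28, -130.67); |Δ| = √(-97.28² + -130.67²) ≈ 162.91.

≈ 163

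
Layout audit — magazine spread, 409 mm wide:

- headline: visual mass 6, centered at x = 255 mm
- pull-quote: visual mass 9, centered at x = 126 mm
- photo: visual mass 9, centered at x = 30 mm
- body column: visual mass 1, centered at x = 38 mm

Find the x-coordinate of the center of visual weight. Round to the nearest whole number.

Total weight = 6 + 9 + 9 + 1 = 25.
x: (6·255 + 9·126 + 9·30 + 1·38) / 25 = 2972 / 25 ≈ 118.88

x ≈ 119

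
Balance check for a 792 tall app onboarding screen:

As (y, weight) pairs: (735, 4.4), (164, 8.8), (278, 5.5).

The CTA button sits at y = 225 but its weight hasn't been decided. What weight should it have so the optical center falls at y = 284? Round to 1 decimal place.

w ≈ 15.2

Fixed elements: Σw = 4.4 + 8.8 + 5.5 = 18.7, Σw·y = 4.4·735 + 8.8·164 + 5.5·278 = 6206.2.
Balance at y = 284 requires (6206.2 + w·225) / (18.7 + w) = 284.
So w = (284·18.7 − 6206.2)/(225 − 284) = -895.4/-59 ≈ 15.18.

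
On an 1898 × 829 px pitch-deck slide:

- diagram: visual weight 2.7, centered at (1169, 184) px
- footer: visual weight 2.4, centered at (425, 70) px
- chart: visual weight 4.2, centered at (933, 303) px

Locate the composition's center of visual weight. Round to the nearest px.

(870, 208)

Weights sum to 2.7 + 2.4 + 4.2 = 9.3.
x: (2.7·1169 + 2.4·425 + 4.2·933) / 9.3 = 8094.9 / 9.3 ≈ 870.42
y: (2.7·184 + 2.4·70 + 4.2·303) / 9.3 = 1937.4 / 9.3 ≈ 208.32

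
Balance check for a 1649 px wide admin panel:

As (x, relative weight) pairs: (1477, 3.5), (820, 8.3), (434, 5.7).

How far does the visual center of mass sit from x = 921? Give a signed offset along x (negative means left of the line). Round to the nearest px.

Total weight = 3.5 + 8.3 + 5.7 = 17.5.
x: (3.5·1477 + 8.3·820 + 5.7·434) / 17.5 = 14449.3 / 17.5 ≈ 825.67
Against x = 921, that's 825.67 − 921 = -95.33.

≈ -95 px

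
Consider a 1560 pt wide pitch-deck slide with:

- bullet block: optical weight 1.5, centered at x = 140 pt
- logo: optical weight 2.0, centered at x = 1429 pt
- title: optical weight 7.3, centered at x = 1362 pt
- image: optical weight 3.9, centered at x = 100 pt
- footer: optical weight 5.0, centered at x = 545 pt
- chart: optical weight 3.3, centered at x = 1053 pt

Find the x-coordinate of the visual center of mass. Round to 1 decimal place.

Σw = 1.5 + 2.0 + 7.3 + 3.9 + 5.0 + 3.3 = 23.0.
x-moment: 1.5·140 + 2.0·1429 + 7.3·1362 + 3.9·100 + 5.0·545 + 3.3·1053 = 19600.5; centroid 19600.5/23.0 ≈ 852.20.

x ≈ 852.2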